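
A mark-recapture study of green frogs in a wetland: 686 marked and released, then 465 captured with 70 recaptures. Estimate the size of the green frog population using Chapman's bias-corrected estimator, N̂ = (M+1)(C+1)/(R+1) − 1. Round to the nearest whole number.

N ≈ 4508

N̂ = (686+1)(465+1)/(70+1) − 1 = 687·466/71 − 1
= 320142/71 − 1 ≈ 4509.0 − 1 ≈ 4508.0 → 4508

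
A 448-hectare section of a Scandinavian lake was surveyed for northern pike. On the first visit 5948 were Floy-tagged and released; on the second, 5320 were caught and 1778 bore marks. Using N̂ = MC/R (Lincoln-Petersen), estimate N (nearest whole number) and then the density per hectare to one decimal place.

N̂ = 5948·5320/1778 = 31643360/1778 ≈ 17797.2 → 17797
Density = N̂ / area = 17797 / 448 ≈ 39.73 → 39.7 per hectare

density ≈ 39.7 northern pike per hectare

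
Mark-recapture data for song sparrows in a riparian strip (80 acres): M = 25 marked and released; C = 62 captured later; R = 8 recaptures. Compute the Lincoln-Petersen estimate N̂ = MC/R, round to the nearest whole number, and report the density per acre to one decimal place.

density ≈ 2.4 song sparrows per acre

N̂ = 25·62/8 = 1550/8 ≈ 193.8 → 194
Density = N̂ / area = 194 / 80 ≈ 2.42 → 2.4 per acre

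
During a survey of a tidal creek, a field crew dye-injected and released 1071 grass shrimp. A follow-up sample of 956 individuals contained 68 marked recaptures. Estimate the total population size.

N = 15,057

N = (1071 × 956) / 68 = 1023876 / 68 = 15057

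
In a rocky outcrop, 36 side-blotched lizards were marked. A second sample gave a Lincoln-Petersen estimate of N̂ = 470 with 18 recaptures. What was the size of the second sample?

From N = M·C/R: C = N·R / M = 470·18 / 36 = 8460 / 36 = 235.

C = 235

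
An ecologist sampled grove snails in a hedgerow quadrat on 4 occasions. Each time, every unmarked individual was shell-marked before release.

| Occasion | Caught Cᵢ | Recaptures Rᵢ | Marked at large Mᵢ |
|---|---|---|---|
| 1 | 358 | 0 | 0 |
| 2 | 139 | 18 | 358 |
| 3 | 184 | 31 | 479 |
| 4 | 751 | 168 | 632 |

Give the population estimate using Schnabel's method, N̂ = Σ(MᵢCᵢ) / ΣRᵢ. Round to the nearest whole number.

Σ MᵢCᵢ = 0·358 + 358·139 + 479·184 + 632·751 = 0 + 49762 + 88136 + 474632 = 612530
Σ Rᵢ = 0 + 18 + 31 + 168 = 217
N̂ = 612530 / 217 ≈ 2822.7 → 2823

N ≈ 2823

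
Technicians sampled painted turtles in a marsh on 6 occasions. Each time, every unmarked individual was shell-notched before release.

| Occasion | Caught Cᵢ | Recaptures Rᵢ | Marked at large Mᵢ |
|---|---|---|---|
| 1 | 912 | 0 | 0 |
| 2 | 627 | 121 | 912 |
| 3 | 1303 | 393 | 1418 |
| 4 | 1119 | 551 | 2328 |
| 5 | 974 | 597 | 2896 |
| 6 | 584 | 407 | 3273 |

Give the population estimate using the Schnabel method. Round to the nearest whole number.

Σ MᵢCᵢ = 0·912 + 912·627 + 1418·1303 + 2328·1119 + 2896·974 + 3273·584 = 0 + 571824 + 1847654 + 2605032 + 2820704 + 1911432 = 9756646
Σ Rᵢ = 0 + 121 + 393 + 551 + 597 + 407 = 2069
N̂ = 9756646 / 2069 ≈ 4715.6 → 4716

N ≈ 4716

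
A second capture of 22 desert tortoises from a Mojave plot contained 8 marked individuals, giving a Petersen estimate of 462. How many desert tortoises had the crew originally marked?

M = 168

From N = M·C/R: M = N·R / C = 462·8 / 22 = 3696 / 22 = 168.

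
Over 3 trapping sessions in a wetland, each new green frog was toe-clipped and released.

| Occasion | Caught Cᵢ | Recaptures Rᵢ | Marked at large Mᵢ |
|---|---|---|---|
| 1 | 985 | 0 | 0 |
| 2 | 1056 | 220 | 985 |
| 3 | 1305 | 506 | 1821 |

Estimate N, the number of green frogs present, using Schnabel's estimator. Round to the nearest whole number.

Σ MᵢCᵢ = 0·985 + 985·1056 + 1821·1305 = 0 + 1040160 + 2376405 = 3416565
Σ Rᵢ = 0 + 220 + 506 = 726
N̂ = 3416565 / 726 ≈ 4706.0 → 4706

N ≈ 4706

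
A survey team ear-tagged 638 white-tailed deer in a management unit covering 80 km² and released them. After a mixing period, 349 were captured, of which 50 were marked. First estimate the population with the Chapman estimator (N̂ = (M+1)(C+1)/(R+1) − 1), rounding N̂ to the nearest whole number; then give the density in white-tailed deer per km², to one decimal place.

density ≈ 54.8 white-tailed deer per km²

N̂ = 639·350/51 − 1 = 223650/51 − 1 ≈ 4384.3 → 4384
Density = N̂ / area = 4384 / 80 ≈ 54.80 → 54.8 per km²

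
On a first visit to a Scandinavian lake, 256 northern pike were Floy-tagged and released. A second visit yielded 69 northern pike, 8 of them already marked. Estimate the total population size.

N = 2208

N = (256 × 69) / 8 = 17664 / 8 = 2208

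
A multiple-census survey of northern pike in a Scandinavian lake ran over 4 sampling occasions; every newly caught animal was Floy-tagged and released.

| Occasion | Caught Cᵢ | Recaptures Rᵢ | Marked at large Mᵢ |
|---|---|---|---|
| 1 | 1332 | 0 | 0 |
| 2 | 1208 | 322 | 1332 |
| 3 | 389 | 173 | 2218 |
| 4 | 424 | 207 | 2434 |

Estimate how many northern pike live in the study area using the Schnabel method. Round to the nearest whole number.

N ≈ 4991

Σ MᵢCᵢ = 0·1332 + 1332·1208 + 2218·389 + 2434·424 = 0 + 1609056 + 862802 + 1032016 = 3503874
Σ Rᵢ = 0 + 322 + 173 + 207 = 702
N̂ = 3503874 / 702 ≈ 4991.3 → 4991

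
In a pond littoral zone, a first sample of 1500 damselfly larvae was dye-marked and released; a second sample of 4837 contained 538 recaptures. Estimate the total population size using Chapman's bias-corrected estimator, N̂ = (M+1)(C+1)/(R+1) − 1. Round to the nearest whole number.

N̂ = (1500+1)(4837+1)/(538+1) − 1 = 1501·4838/539 − 1
= 7261838/539 − 1 ≈ 13472.8 − 1 ≈ 13471.8 → 13472

N ≈ 13,472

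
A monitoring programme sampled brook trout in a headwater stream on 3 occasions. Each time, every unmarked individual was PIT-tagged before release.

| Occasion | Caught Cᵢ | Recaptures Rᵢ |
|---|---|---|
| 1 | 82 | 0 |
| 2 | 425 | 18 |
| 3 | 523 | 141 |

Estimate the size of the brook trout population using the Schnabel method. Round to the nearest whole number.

Marked at large before each occasion: Mᵢ = Σⱼ<ᵢ (Cⱼ − Rⱼ) → M1=0, M2=82, M3=489
Σ MᵢCᵢ = 0·82 + 82·425 + 489·523 = 0 + 34850 + 255747 = 290597
Σ Rᵢ = 0 + 18 + 141 = 159
N̂ = 290597 / 159 ≈ 1827.7 → 1828

N ≈ 1828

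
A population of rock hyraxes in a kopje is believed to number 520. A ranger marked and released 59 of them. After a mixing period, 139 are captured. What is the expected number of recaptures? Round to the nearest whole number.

expected recaptures ≈ 16

Expected recaptures E[R] = M·C / N.
E[R] = 59 × 139 / 520 = 8201 / 520 ≈ 15.8 → 16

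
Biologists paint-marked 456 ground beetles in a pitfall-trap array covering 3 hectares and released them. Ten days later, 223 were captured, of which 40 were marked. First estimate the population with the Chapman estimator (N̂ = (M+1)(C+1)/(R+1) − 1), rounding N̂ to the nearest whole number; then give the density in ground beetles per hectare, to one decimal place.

density ≈ 832.0 ground beetles per hectare

N̂ = 457·224/41 − 1 = 102368/41 − 1 ≈ 2495.8 → 2496
Density = N̂ / area = 2496 / 3 = 832.0 per hectare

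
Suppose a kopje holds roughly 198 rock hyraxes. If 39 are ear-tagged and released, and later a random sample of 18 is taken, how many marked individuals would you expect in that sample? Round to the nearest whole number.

expected recaptures ≈ 4

The marked fraction of the population is 39/198, so in a sample of 18 expect C·(M/N) marked.
E[R] = 39 × 18 / 198 = 702 / 198 ≈ 3.5 → 4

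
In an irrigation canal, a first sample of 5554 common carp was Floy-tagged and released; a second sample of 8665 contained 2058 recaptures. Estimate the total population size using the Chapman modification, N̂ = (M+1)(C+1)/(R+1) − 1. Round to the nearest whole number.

N ≈ 23,379

N̂ = (5554+1)(8665+1)/(2058+1) − 1 = 5555·8666/2059 − 1
= 48139630/2059 − 1 ≈ 23380.1 − 1 ≈ 23379.1 → 23379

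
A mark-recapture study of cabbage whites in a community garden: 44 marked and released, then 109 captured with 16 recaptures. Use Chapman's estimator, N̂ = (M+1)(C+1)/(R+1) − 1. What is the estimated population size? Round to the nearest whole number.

N̂ = (44+1)(109+1)/(16+1) − 1 = 45·110/17 − 1
= 4950/17 − 1 ≈ 291.2 − 1 ≈ 290.2 → 290

N ≈ 290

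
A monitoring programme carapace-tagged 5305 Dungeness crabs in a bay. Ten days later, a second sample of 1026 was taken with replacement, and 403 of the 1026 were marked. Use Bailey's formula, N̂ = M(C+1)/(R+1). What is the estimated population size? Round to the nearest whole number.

N ≈ 13,486

N̂ = 5305·(1026+1)/(403+1) = 5305·1027/404 = 5448235/404 ≈ 13485.7 → 13486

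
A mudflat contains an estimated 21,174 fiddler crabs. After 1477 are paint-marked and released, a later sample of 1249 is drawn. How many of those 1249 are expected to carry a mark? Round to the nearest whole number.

expected recaptures ≈ 87

The marked fraction of the population is 1477/21174, so in a sample of 1249 expect C·(M/N) marked.
E[R] = 1477 × 1249 / 21174 = 1844773 / 21174 ≈ 87.1 → 87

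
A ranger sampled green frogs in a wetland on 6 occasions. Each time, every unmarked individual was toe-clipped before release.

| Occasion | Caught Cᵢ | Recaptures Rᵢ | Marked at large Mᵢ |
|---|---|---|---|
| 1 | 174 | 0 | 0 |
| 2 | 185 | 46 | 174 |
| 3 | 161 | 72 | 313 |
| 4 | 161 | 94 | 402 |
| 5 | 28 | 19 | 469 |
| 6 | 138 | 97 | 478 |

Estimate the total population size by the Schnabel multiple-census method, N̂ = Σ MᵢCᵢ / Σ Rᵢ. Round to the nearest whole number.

N ≈ 690

Σ MᵢCᵢ = 0·174 + 174·185 + 313·161 + 402·161 + 469·28 + 478·138 = 0 + 32190 + 50393 + 64722 + 13132 + 65964 = 226401
Σ Rᵢ = 0 + 46 + 72 + 94 + 19 + 97 = 328
N̂ = 226401 / 328 ≈ 690.2 → 690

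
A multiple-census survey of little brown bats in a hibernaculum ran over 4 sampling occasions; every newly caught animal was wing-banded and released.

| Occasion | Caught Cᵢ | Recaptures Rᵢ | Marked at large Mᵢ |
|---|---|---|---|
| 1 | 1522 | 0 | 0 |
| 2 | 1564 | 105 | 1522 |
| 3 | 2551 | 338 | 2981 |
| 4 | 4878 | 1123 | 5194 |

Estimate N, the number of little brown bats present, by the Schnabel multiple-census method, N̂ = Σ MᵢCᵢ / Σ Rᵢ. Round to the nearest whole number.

Σ MᵢCᵢ = 0·1522 + 1522·1564 + 2981·2551 + 5194·4878 = 0 + 2380408 + 7604531 + 25336332 = 35321271
Σ Rᵢ = 0 + 105 + 338 + 1123 = 1566
N̂ = 35321271 / 1566 ≈ 22555.1 → 22555

N ≈ 22,555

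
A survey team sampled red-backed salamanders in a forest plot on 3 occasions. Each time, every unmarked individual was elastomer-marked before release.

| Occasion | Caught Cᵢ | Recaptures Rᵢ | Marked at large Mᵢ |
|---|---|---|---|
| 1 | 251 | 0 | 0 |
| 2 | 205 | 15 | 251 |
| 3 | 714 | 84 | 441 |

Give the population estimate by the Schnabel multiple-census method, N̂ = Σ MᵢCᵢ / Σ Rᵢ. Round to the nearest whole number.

N ≈ 3700

Σ MᵢCᵢ = 0·251 + 251·205 + 441·714 = 0 + 51455 + 314874 = 366329
Σ Rᵢ = 0 + 15 + 84 = 99
N̂ = 366329 / 99 ≈ 3700.3 → 3700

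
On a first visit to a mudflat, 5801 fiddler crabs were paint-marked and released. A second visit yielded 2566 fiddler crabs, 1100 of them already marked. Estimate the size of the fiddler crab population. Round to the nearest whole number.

The marked fraction in the recapture sample should equal the marked fraction in the population: 1100/2566 = 5801/N.
N = (5801 × 2566) / 1100 = 14885366 / 1100 ≈ 13532.2 → 13532

N ≈ 13,532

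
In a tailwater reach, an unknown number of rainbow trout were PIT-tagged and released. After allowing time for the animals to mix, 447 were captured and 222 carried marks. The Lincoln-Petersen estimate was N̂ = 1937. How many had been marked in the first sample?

M = 962

From N = M·C/R: M = N·R / C = 1937·222 / 447 = 430014 / 447 = 962.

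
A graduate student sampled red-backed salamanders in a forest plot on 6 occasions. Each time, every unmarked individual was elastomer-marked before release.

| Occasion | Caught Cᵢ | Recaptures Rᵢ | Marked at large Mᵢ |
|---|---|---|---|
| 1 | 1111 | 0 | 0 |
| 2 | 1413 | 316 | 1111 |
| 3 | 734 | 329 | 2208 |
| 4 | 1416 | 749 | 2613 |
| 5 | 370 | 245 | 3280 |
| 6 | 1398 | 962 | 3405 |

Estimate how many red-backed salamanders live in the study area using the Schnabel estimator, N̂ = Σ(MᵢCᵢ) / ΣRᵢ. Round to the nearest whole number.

Σ MᵢCᵢ = 0·1111 + 1111·1413 + 2208·734 + 2613·1416 + 3280·370 + 3405·1398 = 0 + 1569843 + 1620672 + 3700008 + 1213600 + 4760190 = 12864313
Σ Rᵢ = 0 + 316 + 329 + 749 + 245 + 962 = 2601
N̂ = 12864313 / 2601 ≈ 4945.9 → 4946

N ≈ 4946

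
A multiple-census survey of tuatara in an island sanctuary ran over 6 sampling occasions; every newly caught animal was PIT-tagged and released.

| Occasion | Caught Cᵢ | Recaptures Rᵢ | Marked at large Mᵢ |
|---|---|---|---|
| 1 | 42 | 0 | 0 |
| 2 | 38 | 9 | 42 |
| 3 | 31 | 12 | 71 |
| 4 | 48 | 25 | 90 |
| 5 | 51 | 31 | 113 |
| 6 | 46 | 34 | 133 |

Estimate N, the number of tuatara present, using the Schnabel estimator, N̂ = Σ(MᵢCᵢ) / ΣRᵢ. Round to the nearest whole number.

Σ MᵢCᵢ = 0·42 + 42·38 + 71·31 + 90·48 + 113·51 + 133·46 = 0 + 1596 + 2201 + 4320 + 5763 + 6118 = 19998
Σ Rᵢ = 0 + 9 + 12 + 25 + 31 + 34 = 111
N̂ = 19998 / 111 ≈ 180.2 → 180

N ≈ 180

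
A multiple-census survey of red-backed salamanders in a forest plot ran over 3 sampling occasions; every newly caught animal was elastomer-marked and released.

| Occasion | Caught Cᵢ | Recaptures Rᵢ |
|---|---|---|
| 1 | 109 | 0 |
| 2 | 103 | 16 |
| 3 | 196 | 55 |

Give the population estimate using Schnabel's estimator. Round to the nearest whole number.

N ≈ 699

Marked at large before each occasion: Mᵢ = Σⱼ<ᵢ (Cⱼ − Rⱼ) → M1=0, M2=109, M3=196
Σ MᵢCᵢ = 0·109 + 109·103 + 196·196 = 0 + 11227 + 38416 = 49643
Σ Rᵢ = 0 + 16 + 55 = 71
N̂ = 49643 / 71 ≈ 699.2 → 699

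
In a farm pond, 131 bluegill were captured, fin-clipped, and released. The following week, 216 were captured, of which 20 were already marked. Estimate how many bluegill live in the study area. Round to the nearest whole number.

N ≈ 1415

Lincoln-Petersen assumes M/N = R/C, so N = M·C / R.
N = (131 × 216) / 20 = 28296 / 20 ≈ 1414.8 → 1415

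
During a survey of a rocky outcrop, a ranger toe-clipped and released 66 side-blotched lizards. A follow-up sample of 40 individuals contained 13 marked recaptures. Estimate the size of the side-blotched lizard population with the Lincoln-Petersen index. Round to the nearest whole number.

N ≈ 203

Lincoln-Petersen assumes M/N = R/C, so N = M·C / R.
N = (66 × 40) / 13 = 2640 / 13 ≈ 203.1 → 203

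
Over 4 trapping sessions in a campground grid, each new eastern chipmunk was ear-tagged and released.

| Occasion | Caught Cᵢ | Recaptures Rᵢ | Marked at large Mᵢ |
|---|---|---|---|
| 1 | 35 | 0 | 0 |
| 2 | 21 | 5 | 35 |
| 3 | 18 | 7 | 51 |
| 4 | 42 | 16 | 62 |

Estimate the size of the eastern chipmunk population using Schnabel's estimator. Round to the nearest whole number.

N ≈ 152

Σ MᵢCᵢ = 0·35 + 35·21 + 51·18 + 62·42 = 0 + 735 + 918 + 2604 = 4257
Σ Rᵢ = 0 + 5 + 7 + 16 = 28
N̂ = 4257 / 28 ≈ 152.0 → 152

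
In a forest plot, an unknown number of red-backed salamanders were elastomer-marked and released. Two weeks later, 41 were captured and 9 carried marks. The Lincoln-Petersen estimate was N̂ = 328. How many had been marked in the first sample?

From N = M·C/R: M = N·R / C = 328·9 / 41 = 2952 / 41 = 72.

M = 72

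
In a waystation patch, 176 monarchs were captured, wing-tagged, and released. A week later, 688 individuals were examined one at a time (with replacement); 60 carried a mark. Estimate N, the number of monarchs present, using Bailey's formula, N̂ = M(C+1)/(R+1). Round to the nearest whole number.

N̂ = 176·(688+1)/(60+1) = 176·689/61 = 121264/61 ≈ 1987.9 → 1988

N ≈ 1988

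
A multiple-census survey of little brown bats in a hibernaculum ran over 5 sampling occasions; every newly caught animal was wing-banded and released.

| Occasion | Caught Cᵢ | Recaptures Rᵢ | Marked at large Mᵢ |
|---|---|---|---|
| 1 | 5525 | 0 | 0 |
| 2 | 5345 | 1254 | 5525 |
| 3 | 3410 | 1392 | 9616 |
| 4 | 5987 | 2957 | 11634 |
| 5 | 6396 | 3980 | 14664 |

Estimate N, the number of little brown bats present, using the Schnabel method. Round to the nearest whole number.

N ≈ 23,559

Σ MᵢCᵢ = 0·5525 + 5525·5345 + 9616·3410 + 11634·5987 + 14664·6396 = 0 + 29531125 + 32790560 + 69652758 + 93790944 = 225765387
Σ Rᵢ = 0 + 1254 + 1392 + 2957 + 3980 = 9583
N̂ = 225765387 / 9583 ≈ 23558.9 → 23559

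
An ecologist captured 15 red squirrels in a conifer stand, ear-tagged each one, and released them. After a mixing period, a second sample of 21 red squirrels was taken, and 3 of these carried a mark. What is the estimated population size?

If marked individuals mix randomly, R/C ≈ M/N, giving N ≈ M·C/R.
N = (15 × 21) / 3 = 315 / 3 = 105

N = 105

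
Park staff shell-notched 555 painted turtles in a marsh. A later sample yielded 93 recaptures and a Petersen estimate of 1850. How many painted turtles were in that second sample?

C = 310

From N = M·C/R: C = N·R / M = 1850·93 / 555 = 172050 / 555 = 310.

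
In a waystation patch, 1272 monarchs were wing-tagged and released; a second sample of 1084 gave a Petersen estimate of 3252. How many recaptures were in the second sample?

R = 424

From N = M·C/R: R = M·C / N = 1272·1084 / 3252 = 1378848 / 3252 = 424.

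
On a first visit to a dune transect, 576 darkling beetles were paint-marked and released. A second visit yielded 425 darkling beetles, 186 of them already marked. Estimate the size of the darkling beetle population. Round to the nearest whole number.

N ≈ 1316

If marked individuals mix randomly, R/C ≈ M/N, giving N ≈ M·C/R.
N = (576 × 425) / 186 = 244800 / 186 ≈ 1316.1 → 1316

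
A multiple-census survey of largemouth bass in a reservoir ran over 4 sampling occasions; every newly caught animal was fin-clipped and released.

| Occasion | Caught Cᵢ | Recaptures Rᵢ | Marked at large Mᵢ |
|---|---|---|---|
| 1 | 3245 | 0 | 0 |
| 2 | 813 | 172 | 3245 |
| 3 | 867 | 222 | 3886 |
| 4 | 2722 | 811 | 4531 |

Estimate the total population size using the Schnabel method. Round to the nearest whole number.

Σ MᵢCᵢ = 0·3245 + 3245·813 + 3886·867 + 4531·2722 = 0 + 2638185 + 3369162 + 12333382 = 18340729
Σ Rᵢ = 0 + 172 + 222 + 811 = 1205
N̂ = 18340729 / 1205 ≈ 15220.5 → 15221

N ≈ 15,221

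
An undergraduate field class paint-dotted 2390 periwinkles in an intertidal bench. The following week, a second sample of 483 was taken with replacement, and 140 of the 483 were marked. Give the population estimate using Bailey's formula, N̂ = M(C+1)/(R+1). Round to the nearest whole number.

N ≈ 8204

N̂ = 2390·(483+1)/(140+1) = 2390·484/141 = 1156760/141 ≈ 8204.0 → 8204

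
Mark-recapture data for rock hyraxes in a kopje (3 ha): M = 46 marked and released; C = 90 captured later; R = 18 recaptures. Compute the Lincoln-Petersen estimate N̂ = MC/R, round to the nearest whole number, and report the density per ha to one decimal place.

density ≈ 76.7 rock hyraxes per ha

N̂ = 46·90/18 = 4140/18 = 230
Density = N̂ / area = 230 / 3 ≈ 76.67 → 76.7 per ha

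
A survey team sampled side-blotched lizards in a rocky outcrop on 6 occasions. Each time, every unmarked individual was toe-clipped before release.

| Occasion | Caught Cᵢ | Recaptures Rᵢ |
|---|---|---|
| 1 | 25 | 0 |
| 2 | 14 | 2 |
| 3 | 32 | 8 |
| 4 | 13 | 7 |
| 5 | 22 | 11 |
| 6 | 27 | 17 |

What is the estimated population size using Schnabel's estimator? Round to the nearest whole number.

N ≈ 131

Marked at large before each occasion: Mᵢ = Σⱼ<ᵢ (Cⱼ − Rⱼ) → M1=0, M2=25, M3=37, M4=61, M5=67, M6=78
Σ MᵢCᵢ = 0·25 + 25·14 + 37·32 + 61·13 + 67·22 + 78·27 = 0 + 350 + 1184 + 793 + 1474 + 2106 = 5907
Σ Rᵢ = 0 + 2 + 8 + 7 + 11 + 17 = 45
N̂ = 5907 / 45 ≈ 131.3 → 131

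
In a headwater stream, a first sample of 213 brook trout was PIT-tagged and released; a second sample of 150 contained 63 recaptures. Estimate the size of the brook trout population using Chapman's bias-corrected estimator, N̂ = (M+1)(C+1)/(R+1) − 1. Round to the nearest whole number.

N̂ = (213+1)(150+1)/(63+1) − 1 = 214·151/64 − 1
= 32314/64 − 1 ≈ 504.9 − 1 ≈ 503.9 → 504

N ≈ 504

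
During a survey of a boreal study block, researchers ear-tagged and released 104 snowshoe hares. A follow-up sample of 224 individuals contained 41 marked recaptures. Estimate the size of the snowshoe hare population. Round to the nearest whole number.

If marked individuals mix randomly, R/C ≈ M/N, giving N ≈ M·C/R.
N = (104 × 224) / 41 = 23296 / 41 ≈ 568.2 → 568

N ≈ 568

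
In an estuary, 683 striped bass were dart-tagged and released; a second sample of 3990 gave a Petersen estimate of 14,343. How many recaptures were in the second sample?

R = 190

From N = M·C/R: R = M·C / N = 683·3990 / 14343 = 2725170 / 14343 = 190.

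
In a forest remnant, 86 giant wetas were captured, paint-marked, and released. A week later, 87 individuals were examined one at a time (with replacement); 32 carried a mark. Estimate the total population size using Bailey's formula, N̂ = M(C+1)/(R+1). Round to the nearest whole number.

N ≈ 229

N̂ = 86·(87+1)/(32+1) = 86·88/33 = 7568/33 ≈ 229.3 → 229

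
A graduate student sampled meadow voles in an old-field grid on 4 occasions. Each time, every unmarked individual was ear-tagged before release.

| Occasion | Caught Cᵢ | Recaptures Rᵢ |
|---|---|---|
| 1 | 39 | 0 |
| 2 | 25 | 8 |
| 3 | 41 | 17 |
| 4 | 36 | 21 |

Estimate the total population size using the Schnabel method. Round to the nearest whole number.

Marked at large before each occasion: Mᵢ = Σⱼ<ᵢ (Cⱼ − Rⱼ) → M1=0, M2=39, M3=56, M4=80
Σ MᵢCᵢ = 0·39 + 39·25 + 56·41 + 80·36 = 0 + 975 + 2296 + 2880 = 6151
Σ Rᵢ = 0 + 8 + 17 + 21 = 46
N̂ = 6151 / 46 ≈ 133.7 → 134

N ≈ 134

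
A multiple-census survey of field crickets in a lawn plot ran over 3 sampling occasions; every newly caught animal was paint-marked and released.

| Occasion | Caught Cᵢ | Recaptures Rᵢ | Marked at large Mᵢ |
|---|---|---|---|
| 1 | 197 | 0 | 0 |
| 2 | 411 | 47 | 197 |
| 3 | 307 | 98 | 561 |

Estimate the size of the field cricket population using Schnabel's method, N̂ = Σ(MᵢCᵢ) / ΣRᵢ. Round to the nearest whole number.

N ≈ 1746

Σ MᵢCᵢ = 0·197 + 197·411 + 561·307 = 0 + 80967 + 172227 = 253194
Σ Rᵢ = 0 + 47 + 98 = 145
N̂ = 253194 / 145 ≈ 1746.2 → 1746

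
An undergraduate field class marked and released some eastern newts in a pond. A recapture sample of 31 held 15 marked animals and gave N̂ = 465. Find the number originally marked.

M = 225

From N = M·C/R: M = N·R / C = 465·15 / 31 = 6975 / 31 = 225.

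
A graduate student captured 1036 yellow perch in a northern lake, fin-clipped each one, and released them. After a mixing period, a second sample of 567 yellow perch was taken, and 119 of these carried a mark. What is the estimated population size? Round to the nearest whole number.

The marked fraction in the recapture sample should equal the marked fraction in the population: 119/567 = 1036/N.
N = (1036 × 567) / 119 = 587412 / 119 ≈ 4936.2 → 4936

N ≈ 4936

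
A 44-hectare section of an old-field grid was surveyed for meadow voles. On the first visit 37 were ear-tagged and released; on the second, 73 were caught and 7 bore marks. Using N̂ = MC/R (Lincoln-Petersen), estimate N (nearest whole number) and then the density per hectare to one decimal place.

density ≈ 8.8 meadow voles per hectare

N̂ = 37·73/7 = 2701/7 ≈ 385.9 → 386
Density = N̂ / area = 386 / 44 ≈ 8.77 → 8.8 per hectare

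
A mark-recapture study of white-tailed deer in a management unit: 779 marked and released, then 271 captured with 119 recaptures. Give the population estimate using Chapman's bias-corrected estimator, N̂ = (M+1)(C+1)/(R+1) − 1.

N = 1767

N̂ = (779+1)(271+1)/(119+1) − 1 = 780·272/120 − 1
= 212160/120 − 1 = 1768 − 1 = 1767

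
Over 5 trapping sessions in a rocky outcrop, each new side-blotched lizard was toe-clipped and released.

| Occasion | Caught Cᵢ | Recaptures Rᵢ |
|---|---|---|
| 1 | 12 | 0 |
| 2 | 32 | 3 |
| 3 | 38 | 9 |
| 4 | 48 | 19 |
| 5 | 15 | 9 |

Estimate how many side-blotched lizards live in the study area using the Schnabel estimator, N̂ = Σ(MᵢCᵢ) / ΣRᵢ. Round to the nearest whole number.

Marked at large before each occasion: Mᵢ = Σⱼ<ᵢ (Cⱼ − Rⱼ) → M1=0, M2=12, M3=41, M4=70, M5=99
Σ MᵢCᵢ = 0·12 + 12·32 + 41·38 + 70·48 + 99·15 = 0 + 384 + 1558 + 3360 + 1485 = 6787
Σ Rᵢ = 0 + 3 + 9 + 19 + 9 = 40
N̂ = 6787 / 40 ≈ 169.7 → 170

N ≈ 170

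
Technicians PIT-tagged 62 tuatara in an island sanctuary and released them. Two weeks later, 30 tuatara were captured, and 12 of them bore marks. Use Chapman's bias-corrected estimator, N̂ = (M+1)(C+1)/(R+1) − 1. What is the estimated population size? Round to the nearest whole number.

N̂ = (62+1)(30+1)/(12+1) − 1 = 63·31/13 − 1
= 1953/13 − 1 ≈ 150.2 − 1 ≈ 149.2 → 149

N ≈ 149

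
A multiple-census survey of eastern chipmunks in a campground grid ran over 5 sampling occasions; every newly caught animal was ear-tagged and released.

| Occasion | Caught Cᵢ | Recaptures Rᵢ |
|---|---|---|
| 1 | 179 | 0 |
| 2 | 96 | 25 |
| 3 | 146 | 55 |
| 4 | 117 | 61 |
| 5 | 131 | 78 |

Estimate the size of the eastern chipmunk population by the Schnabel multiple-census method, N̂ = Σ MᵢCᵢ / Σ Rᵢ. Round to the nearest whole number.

Marked at large before each occasion: Mᵢ = Σⱼ<ᵢ (Cⱼ − Rⱼ) → M1=0, M2=179, M3=250, M4=341, M5=397
Σ MᵢCᵢ = 0·179 + 179·96 + 250·146 + 341·117 + 397·131 = 0 + 17184 + 36500 + 39897 + 52007 = 145588
Σ Rᵢ = 0 + 25 + 55 + 61 + 78 = 219
N̂ = 145588 / 219 ≈ 664.8 → 665

N ≈ 665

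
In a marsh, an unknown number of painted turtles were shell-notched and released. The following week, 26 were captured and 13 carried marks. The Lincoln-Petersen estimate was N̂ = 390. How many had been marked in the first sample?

M = 195

From N = M·C/R: M = N·R / C = 390·13 / 26 = 5070 / 26 = 195.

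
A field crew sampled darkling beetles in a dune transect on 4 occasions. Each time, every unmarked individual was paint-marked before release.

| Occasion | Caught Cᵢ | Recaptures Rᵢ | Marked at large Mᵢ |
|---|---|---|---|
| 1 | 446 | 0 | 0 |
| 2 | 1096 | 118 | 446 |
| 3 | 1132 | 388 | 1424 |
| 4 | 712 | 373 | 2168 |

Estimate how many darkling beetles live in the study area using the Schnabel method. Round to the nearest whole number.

N ≈ 4146

Σ MᵢCᵢ = 0·446 + 446·1096 + 1424·1132 + 2168·712 = 0 + 488816 + 1611968 + 1543616 = 3644400
Σ Rᵢ = 0 + 118 + 388 + 373 = 879
N̂ = 3644400 / 879 ≈ 4146.1 → 4146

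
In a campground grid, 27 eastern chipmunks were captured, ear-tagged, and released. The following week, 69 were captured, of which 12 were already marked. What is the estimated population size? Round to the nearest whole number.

If marked individuals mix randomly, R/C ≈ M/N, giving N ≈ M·C/R.
N = (27 × 69) / 12 = 1863 / 12 ≈ 155.2 → 155

N ≈ 155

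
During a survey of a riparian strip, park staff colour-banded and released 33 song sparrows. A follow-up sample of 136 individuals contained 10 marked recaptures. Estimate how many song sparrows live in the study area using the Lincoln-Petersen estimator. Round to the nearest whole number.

N = (33 × 136) / 10 = 4488 / 10 ≈ 448.8 → 449

N ≈ 449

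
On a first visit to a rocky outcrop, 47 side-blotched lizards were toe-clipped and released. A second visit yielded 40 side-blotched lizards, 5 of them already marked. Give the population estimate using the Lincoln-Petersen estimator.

N = (47 × 40) / 5 = 1880 / 5 = 376

N = 376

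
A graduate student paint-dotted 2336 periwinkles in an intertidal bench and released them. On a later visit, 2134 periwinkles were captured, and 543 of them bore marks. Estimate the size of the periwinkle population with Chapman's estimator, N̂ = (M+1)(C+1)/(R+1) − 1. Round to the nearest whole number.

N ≈ 9171

N̂ = (2336+1)(2134+1)/(543+1) − 1 = 2337·2135/544 − 1
= 4989495/544 − 1 ≈ 9171.9 − 1 ≈ 9170.9 → 9171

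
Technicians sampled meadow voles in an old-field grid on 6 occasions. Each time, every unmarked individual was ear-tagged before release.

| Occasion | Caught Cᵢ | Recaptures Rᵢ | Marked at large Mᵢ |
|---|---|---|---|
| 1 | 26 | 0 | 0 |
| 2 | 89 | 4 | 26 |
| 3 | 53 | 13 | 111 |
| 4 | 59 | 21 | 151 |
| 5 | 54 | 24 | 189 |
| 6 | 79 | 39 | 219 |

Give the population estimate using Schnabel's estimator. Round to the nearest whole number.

Σ MᵢCᵢ = 0·26 + 26·89 + 111·53 + 151·59 + 189·54 + 219·79 = 0 + 2314 + 5883 + 8909 + 10206 + 17301 = 44613
Σ Rᵢ = 0 + 4 + 13 + 21 + 24 + 39 = 101
N̂ = 44613 / 101 ≈ 441.7 → 442

N ≈ 442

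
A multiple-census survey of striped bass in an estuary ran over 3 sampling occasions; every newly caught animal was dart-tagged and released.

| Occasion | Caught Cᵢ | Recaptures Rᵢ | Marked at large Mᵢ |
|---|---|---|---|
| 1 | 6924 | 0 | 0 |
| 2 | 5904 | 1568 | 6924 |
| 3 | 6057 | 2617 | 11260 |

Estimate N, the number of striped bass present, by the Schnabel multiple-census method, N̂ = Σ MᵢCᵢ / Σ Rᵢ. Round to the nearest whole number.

Σ MᵢCᵢ = 0·6924 + 6924·5904 + 11260·6057 = 0 + 40879296 + 68201820 = 109081116
Σ Rᵢ = 0 + 1568 + 2617 = 4185
N̂ = 109081116 / 4185 ≈ 26064.8 → 26065

N ≈ 26,065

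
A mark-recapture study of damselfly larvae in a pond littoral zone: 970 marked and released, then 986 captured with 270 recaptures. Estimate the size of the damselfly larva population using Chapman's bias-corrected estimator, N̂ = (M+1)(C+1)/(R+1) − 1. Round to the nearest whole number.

N ≈ 3535

N̂ = (970+1)(986+1)/(270+1) − 1 = 971·987/271 − 1
= 958377/271 − 1 ≈ 3536.4 − 1 ≈ 3535.4 → 3535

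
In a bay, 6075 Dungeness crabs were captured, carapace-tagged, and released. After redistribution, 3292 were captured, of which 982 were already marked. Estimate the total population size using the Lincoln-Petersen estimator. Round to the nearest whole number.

N ≈ 20,365

Lincoln-Petersen assumes M/N = R/C, so N = M·C / R.
N = (6075 × 3292) / 982 = 19998900 / 982 ≈ 20365.48 → 20365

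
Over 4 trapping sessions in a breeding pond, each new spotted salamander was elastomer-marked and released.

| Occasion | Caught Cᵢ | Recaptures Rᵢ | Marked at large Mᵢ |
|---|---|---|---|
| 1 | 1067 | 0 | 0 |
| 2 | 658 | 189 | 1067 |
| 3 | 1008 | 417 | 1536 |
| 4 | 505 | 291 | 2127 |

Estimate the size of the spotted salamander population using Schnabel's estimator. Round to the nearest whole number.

Σ MᵢCᵢ = 0·1067 + 1067·658 + 1536·1008 + 2127·505 = 0 + 702086 + 1548288 + 1074135 = 3324509
Σ Rᵢ = 0 + 189 + 417 + 291 = 897
N̂ = 3324509 / 897 ≈ 3706.3 → 3706

N ≈ 3706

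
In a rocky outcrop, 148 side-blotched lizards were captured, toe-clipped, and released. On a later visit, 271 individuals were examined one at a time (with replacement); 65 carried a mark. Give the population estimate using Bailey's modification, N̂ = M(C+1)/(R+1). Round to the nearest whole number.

N ≈ 610

N̂ = 148·(271+1)/(65+1) = 148·272/66 = 40256/66 ≈ 609.9 → 610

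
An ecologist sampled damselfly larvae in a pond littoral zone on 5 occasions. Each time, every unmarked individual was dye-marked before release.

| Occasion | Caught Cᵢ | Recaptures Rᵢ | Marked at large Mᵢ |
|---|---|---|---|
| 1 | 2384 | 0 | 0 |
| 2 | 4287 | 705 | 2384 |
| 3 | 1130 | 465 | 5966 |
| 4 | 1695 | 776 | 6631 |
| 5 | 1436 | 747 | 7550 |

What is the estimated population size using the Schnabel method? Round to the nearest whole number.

N ≈ 14,498

Σ MᵢCᵢ = 0·2384 + 2384·4287 + 5966·1130 + 6631·1695 + 7550·1436 = 0 + 10220208 + 6741580 + 11239545 + 10841800 = 39043133
Σ Rᵢ = 0 + 705 + 465 + 776 + 747 = 2693
N̂ = 39043133 / 2693 ≈ 14498.0 → 14498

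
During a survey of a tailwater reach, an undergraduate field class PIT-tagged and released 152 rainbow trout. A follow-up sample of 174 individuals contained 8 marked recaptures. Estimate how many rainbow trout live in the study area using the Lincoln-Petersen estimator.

N = 3306

Lincoln-Petersen assumes M/N = R/C, so N = M·C / R.
N = (152 × 174) / 8 = 26448 / 8 = 3306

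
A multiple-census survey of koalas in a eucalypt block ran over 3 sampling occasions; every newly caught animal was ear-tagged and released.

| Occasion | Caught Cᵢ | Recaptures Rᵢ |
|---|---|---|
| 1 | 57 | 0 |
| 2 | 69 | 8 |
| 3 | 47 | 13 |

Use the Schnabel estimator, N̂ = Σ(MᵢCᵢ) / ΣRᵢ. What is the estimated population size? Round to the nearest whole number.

N ≈ 451

Marked at large before each occasion: Mᵢ = Σⱼ<ᵢ (Cⱼ − Rⱼ) → M1=0, M2=57, M3=118
Σ MᵢCᵢ = 0·57 + 57·69 + 118·47 = 0 + 3933 + 5546 = 9479
Σ Rᵢ = 0 + 8 + 13 = 21
N̂ = 9479 / 21 ≈ 451.4 → 451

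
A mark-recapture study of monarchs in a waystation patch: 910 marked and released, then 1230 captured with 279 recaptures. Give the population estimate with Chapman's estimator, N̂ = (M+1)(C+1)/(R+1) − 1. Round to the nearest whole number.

N̂ = (910+1)(1230+1)/(279+1) − 1 = 911·1231/280 − 1
= 1121441/280 − 1 ≈ 4005.1 − 1 ≈ 4004.1 → 4004

N ≈ 4004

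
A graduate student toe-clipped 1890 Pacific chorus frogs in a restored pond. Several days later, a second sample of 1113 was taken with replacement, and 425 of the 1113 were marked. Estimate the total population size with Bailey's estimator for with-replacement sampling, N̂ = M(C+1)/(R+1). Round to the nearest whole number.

N ≈ 4942

N̂ = 1890·(1113+1)/(425+1) = 1890·1114/426 = 2105460/426 ≈ 4942.4 → 4942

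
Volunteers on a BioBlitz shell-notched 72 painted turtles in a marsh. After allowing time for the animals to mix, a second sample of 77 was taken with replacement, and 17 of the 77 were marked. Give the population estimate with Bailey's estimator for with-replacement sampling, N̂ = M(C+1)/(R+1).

N̂ = 72·(77+1)/(17+1) = 72·78/18 = 5616/18 = 312

N = 312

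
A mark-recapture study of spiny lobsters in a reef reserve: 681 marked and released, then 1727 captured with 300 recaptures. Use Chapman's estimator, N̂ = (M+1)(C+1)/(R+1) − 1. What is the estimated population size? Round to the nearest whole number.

N̂ = (681+1)(1727+1)/(300+1) − 1 = 682·1728/301 − 1
= 1178496/301 − 1 ≈ 3915.3 − 1 ≈ 3914.3 → 3914

N ≈ 3914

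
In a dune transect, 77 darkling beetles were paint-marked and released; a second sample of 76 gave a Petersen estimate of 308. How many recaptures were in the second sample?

R = 19

From N = M·C/R: R = M·C / N = 77·76 / 308 = 5852 / 308 = 19.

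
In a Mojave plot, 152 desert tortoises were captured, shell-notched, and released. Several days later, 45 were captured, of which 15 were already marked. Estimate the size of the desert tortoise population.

N = 456

If marked individuals mix randomly, R/C ≈ M/N, giving N ≈ M·C/R.
N = (152 × 45) / 15 = 6840 / 15 = 456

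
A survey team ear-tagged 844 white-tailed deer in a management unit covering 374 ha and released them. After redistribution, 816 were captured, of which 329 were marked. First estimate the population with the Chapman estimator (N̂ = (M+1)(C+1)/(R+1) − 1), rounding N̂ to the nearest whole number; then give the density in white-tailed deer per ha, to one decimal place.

density ≈ 5.6 white-tailed deer per ha

N̂ = 845·817/330 − 1 = 690365/330 − 1 ≈ 2091.0 → 2091
Density = N̂ / area = 2091 / 374 ≈ 5.59 → 5.6 per ha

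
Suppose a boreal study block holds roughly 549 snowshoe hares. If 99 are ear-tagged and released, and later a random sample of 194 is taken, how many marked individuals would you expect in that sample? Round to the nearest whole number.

The marked fraction of the population is 99/549, so in a sample of 194 expect C·(M/N) marked.
E[R] = 99 × 194 / 549 = 19206 / 549 ≈ 35.0 → 35

expected recaptures ≈ 35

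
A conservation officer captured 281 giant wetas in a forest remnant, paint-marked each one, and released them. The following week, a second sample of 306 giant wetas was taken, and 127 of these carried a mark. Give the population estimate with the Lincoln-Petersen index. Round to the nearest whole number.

If marked individuals mix randomly, R/C ≈ M/N, giving N ≈ M·C/R.
N = (281 × 306) / 127 = 85986 / 127 ≈ 677.1 → 677

N ≈ 677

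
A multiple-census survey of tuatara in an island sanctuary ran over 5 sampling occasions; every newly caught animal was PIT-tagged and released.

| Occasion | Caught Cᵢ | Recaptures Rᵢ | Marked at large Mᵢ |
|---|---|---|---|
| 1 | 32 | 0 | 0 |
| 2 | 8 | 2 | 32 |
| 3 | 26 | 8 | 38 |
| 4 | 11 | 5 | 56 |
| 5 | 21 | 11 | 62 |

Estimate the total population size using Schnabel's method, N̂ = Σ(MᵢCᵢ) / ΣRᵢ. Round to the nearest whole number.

Σ MᵢCᵢ = 0·32 + 32·8 + 38·26 + 56·11 + 62·21 = 0 + 256 + 988 + 616 + 1302 = 3162
Σ Rᵢ = 0 + 2 + 8 + 5 + 11 = 26
N̂ = 3162 / 26 ≈ 121.6 → 122

N ≈ 122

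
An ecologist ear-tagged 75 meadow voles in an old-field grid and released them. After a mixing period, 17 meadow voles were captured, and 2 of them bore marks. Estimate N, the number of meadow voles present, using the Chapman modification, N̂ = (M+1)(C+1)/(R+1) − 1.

N̂ = (75+1)(17+1)/(2+1) − 1 = 76·18/3 − 1
= 1368/3 − 1 = 456 − 1 = 455

N = 455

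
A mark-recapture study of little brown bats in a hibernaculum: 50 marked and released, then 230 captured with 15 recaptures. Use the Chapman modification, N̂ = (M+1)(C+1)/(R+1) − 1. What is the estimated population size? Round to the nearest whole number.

N̂ = (50+1)(230+1)/(15+1) − 1 = 51·231/16 − 1
= 11781/16 − 1 ≈ 736.3 − 1 ≈ 735.3 → 735

N ≈ 735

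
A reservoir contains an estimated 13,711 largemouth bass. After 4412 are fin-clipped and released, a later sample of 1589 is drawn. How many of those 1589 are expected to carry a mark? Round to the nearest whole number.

expected recaptures ≈ 511

The marked fraction of the population is 4412/13711, so in a sample of 1589 expect C·(M/N) marked.
E[R] = 4412 × 1589 / 13711 = 7010668 / 13711 ≈ 511.3 → 511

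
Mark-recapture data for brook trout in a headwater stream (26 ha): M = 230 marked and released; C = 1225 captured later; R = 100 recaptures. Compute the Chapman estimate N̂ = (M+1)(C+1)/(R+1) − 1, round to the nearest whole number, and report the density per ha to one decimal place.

N̂ = 231·1226/101 − 1 = 283206/101 − 1 ≈ 2803.0 → 2803
Density = N̂ / area = 2803 / 26 ≈ 107.81 → 107.8 per ha

density ≈ 107.8 brook trout per ha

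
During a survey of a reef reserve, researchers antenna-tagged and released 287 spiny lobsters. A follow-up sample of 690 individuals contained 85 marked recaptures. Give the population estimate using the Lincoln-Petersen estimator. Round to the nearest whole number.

If marked individuals mix randomly, R/C ≈ M/N, giving N ≈ M·C/R.
N = (287 × 690) / 85 = 198030 / 85 ≈ 2329.8 → 2330

N ≈ 2330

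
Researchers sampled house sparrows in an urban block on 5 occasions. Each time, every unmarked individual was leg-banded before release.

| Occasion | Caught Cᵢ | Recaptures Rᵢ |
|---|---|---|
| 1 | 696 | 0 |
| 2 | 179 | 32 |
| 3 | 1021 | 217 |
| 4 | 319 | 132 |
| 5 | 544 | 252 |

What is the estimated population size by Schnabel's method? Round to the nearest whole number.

Marked at large before each occasion: Mᵢ = Σⱼ<ᵢ (Cⱼ − Rⱼ) → M1=0, M2=696, M3=843, M4=1647, M5=1834
Σ MᵢCᵢ = 0·696 + 696·179 + 843·1021 + 1647·319 + 1834·544 = 0 + 124584 + 860703 + 525393 + 997696 = 2508376
Σ Rᵢ = 0 + 32 + 217 + 132 + 252 = 633
N̂ = 2508376 / 633 ≈ 3962.7 → 3963

N ≈ 3963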